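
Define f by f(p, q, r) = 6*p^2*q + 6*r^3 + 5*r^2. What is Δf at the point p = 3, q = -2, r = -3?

-122

∂²f/∂p² = 12*q
∂²f/∂q² = 0
∂²f/∂r² = 2*(18*r + 5)
∇²f = 12*q + 36*r + 10
At (3, -2, -3): -122.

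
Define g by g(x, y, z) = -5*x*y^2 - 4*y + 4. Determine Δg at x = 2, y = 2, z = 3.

∂²g/∂x² = 0
∂²g/∂y² = -10*x
∂²g/∂z² = 0
∇²g = -10*x
At (2, 2, 3): -20.

-20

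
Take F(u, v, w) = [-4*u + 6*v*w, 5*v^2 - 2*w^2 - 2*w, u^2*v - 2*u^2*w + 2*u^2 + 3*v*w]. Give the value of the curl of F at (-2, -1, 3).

(27, -26, -18)

(∇×F)₁ = ∂F₃/∂v − ∂F₂/∂w = u^2 + 7*w + 2
(∇×F)₂ = ∂F₁/∂w − ∂F₃/∂u = -2*u*v + 4*u*w - 4*u + 6*v
(∇×F)₃ = ∂F₂/∂u − ∂F₁/∂v = -6*w
∇×F = (u^2 + 7*w + 2, -2*u*v + 4*u*w - 4*u + 6*v, -6*w)
At (-2, -1, 3): (27, -26, -18).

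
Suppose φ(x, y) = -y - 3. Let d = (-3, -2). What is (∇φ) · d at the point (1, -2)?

∂φ/∂x = 0
∂φ/∂y = -1
∇φ at (1, -2) = (0, -1)
∇φ · d = (0)(-3) + (-1)(-2) = 2

2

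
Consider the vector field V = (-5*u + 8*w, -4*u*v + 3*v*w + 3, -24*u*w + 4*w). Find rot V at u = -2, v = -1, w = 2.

(∇×V)₁ = ∂V₃/∂v − ∂V₂/∂w = -3*v
(∇×V)₂ = ∂V₁/∂w − ∂V₃/∂u = 24*w + 8
(∇×V)₃ = ∂V₂/∂u − ∂V₁/∂v = -4*v
∇×V = (-3*v, 24*w + 8, -4*v)
At (-2, -1, 2): (3, 56, 4).

(3, 56, 4)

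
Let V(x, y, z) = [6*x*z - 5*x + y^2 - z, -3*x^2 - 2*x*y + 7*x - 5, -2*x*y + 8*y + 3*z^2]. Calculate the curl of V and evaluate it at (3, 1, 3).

(2, 19, -15)

(∇×V)₁ = ∂V₃/∂y − ∂V₂/∂z = -2*x + 8
(∇×V)₂ = ∂V₁/∂z − ∂V₃/∂x = 6*x + 2*y - 1
(∇×V)₃ = ∂V₂/∂x − ∂V₁/∂y = -6*x - 4*y + 7
∇×V = (-2*x + 8, 6*x + 2*y - 1, -6*x - 4*y + 7)
At (3, 1, 3): (2, 19, -15).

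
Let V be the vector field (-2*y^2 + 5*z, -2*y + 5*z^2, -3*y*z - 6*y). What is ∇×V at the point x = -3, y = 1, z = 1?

(-19, 5, 4)

(∇×V)₁ = ∂V₃/∂y − ∂V₂/∂z = -13*z - 6
(∇×V)₂ = ∂V₁/∂z − ∂V₃/∂x = 5
(∇×V)₃ = ∂V₂/∂x − ∂V₁/∂y = 4*y
∇×V = (-13*z - 6, 5, 4*y)
At (-3, 1, 1): (-19, 5, 4).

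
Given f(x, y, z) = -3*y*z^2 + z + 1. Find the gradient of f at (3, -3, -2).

(0, -12, -35)

∂f/∂x = 0
∂f/∂y = -3*z^2
∂f/∂z = -6*y*z + 1
∇f = (0, -3*z^2, -6*y*z + 1)
At (3, -3, -2): (0, -12, -35).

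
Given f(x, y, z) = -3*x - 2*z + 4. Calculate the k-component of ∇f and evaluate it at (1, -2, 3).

(∇f)_3 = ∂f/∂z = -2
At (1, -2, 3): -2.

-2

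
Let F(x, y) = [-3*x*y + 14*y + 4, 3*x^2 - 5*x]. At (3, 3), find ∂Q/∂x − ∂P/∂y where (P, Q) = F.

∂F₂/∂x = 6*x - 5
∂F₁/∂y = -3*x + 14
Scalar curl = 9*x - 19
At (3, 3): 8.

8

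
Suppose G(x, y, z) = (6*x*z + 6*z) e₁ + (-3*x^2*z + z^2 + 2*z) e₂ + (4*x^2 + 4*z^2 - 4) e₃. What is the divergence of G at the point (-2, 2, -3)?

-42

∂G₁/∂x = 6*z
∂G₂/∂y = 0
∂G₃/∂z = 8*z
∇·G = 14*z
At (-2, 2, -3): -42.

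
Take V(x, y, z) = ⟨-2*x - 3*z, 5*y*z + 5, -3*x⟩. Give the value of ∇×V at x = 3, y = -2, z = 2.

(10, 0, 0)

(∇×V)₁ = ∂V₃/∂y − ∂V₂/∂z = -5*y
(∇×V)₂ = ∂V₁/∂z − ∂V₃/∂x = 0
(∇×V)₃ = ∂V₂/∂x − ∂V₁/∂y = 0
∇×V = (-5*y, 0, 0)
At (3, -2, 2): (10, 0, 0).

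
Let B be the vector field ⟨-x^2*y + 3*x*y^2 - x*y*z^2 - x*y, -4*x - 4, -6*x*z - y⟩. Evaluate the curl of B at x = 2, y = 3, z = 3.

(∇×B)₁ = ∂B₃/∂y − ∂B₂/∂z = -1
(∇×B)₂ = ∂B₁/∂z − ∂B₃/∂x = -2*x*y*z + 6*z
(∇×B)₃ = ∂B₂/∂x − ∂B₁/∂y = x^2 - 6*x*y + x*z^2 + x - 4
∇×B = (-1, -2*x*y*z + 6*z, x^2 - 6*x*y + x*z^2 + x - 4)
At (2, 3, 3): (-1, -18, -16).

(-1, -18, -16)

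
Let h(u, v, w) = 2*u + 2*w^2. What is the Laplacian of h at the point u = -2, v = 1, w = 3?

4

∂²h/∂u² = 0
∂²h/∂v² = 0
∂²h/∂w² = 4
∇²h = 4
At (-2, 1, 3): 4.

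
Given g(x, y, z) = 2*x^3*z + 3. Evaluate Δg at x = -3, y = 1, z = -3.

108

∂²g/∂x² = 12*x*z
∂²g/∂y² = 0
∂²g/∂z² = 0
∇²g = 12*x*z
At (-3, 1, -3): 108.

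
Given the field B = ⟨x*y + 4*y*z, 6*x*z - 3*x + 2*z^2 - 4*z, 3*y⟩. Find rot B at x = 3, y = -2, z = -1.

(∇×B)₁ = ∂B₃/∂y − ∂B₂/∂z = -6*x - 4*z + 7
(∇×B)₂ = ∂B₁/∂z − ∂B₃/∂x = 4*y
(∇×B)₃ = ∂B₂/∂x − ∂B₁/∂y = -x + 2*z - 3
∇×B = (-6*x - 4*z + 7, 4*y, -x + 2*z - 3)
At (3, -2, -1): (-7, -8, -8).

(-7, -8, -8)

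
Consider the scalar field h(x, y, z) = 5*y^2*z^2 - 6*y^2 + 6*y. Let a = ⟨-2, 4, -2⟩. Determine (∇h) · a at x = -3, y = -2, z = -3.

∂h/∂x = 0
∂h/∂y = 10*y*z^2 - 12*y + 6
∂h/∂z = 10*y^2*z
∇h at (-3, -2, -3) = (0, -150, -120)
∇h · a = (0)(-2) + (-150)(4) + (-120)(-2) = -360

-360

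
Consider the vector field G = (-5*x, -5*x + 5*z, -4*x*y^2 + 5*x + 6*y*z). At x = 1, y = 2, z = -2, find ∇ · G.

∂G₁/∂x = -5
∂G₂/∂y = 0
∂G₃/∂z = 6*y
∇·G = 6*y - 5
At (1, 2, -2): 7.

7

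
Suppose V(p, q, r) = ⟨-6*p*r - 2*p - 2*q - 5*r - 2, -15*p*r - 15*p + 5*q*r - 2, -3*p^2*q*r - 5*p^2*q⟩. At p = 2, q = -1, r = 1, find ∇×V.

(∇×V)₁ = ∂V₃/∂q − ∂V₂/∂r = -3*p^2*r - 5*p^2 + 15*p - 5*q
(∇×V)₂ = ∂V₁/∂r − ∂V₃/∂p = 6*p*q*r + 10*p*q - 6*p - 5
(∇×V)₃ = ∂V₂/∂p − ∂V₁/∂q = -15*r - 13
∇×V = (-3*p^2*r - 5*p^2 + 15*p - 5*q, 6*p*q*r + 10*p*q - 6*p - 5, -15*r - 13)
At (2, -1, 1): (3, -49, -28).

(3, -49, -28)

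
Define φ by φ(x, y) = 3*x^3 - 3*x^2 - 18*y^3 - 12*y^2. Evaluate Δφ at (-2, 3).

-390

∂²φ/∂x² = 6*(3*x - 1)
∂²φ/∂y² = -12*(9*y + 2)
∇²φ = 18*x - 108*y - 30
At (-2, 3): -390.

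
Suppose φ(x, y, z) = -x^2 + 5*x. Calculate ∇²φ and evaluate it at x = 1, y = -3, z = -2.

∂²φ/∂x² = -2
∂²φ/∂y² = 0
∂²φ/∂z² = 0
∇²φ = -2
At (1, -3, -2): -2.

-2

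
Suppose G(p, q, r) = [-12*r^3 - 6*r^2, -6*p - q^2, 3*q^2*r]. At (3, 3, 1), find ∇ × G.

(18, -48, -6)

(∇×G)₁ = ∂G₃/∂q − ∂G₂/∂r = 6*q*r
(∇×G)₂ = ∂G₁/∂r − ∂G₃/∂p = -36*r^2 - 12*r
(∇×G)₃ = ∂G₂/∂p − ∂G₁/∂q = -6
∇×G = (6*q*r, -36*r^2 - 12*r, -6)
At (3, 3, 1): (18, -48, -6).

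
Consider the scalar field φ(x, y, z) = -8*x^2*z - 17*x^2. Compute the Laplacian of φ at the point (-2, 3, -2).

∂²φ/∂x² = -2*(8*z + 17)
∂²φ/∂y² = 0
∂²φ/∂z² = 0
∇²φ = -16*z - 34
At (-2, 3, -2): -2.

-2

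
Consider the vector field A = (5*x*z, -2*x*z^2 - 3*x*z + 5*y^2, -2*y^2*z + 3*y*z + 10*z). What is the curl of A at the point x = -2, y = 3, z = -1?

(∇×A)₁ = ∂A₃/∂y − ∂A₂/∂z = 4*x*z + 3*x - 4*y*z + 3*z
(∇×A)₂ = ∂A₁/∂z − ∂A₃/∂x = 5*x
(∇×A)₃ = ∂A₂/∂x − ∂A₁/∂y = -2*z^2 - 3*z
∇×A = (4*x*z + 3*x - 4*y*z + 3*z, 5*x, -2*z^2 - 3*z)
At (-2, 3, -1): (11, -10, 1).

(11, -10, 1)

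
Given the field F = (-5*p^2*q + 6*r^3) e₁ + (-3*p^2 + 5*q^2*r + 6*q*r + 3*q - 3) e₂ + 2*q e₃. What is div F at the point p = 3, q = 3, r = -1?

∂F₁/∂p = -10*p*q
∂F₂/∂q = 10*q*r + 6*r + 3
∂F₃/∂r = 0
∇·F = -10*p*q + 10*q*r + 6*r + 3
At (3, 3, -1): -123.

-123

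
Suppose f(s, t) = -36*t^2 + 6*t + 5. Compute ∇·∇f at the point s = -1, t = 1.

∂²f/∂s² = 0
∂²f/∂t² = -72
∇²f = -72
At (-1, 1): -72.

-72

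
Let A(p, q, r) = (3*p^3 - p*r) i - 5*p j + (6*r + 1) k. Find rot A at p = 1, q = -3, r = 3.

(∇×A)₁ = ∂A₃/∂q − ∂A₂/∂r = 0
(∇×A)₂ = ∂A₁/∂r − ∂A₃/∂p = -p
(∇×A)₃ = ∂A₂/∂p − ∂A₁/∂q = -5
∇×A = (0, -p, -5)
At (1, -3, 3): (0, -1, -5).

(0, -1, -5)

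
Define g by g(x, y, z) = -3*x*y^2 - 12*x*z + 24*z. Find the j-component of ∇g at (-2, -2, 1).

(∇g)_2 = ∂g/∂y = -6*x*y
At (-2, -2, 1): -24.

-24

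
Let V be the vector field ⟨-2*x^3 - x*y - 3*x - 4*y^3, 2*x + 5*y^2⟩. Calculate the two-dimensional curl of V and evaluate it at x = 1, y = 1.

15

∂V₂/∂x = 2
∂V₁/∂y = -x - 12*y^2
Scalar curl = x + 12*y^2 + 2
At (1, 1): 15.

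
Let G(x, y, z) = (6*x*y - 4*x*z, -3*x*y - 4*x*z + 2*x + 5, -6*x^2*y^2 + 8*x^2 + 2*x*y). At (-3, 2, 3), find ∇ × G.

(∇×G)₁ = ∂G₃/∂y − ∂G₂/∂z = -12*x^2*y + 6*x
(∇×G)₂ = ∂G₁/∂z − ∂G₃/∂x = 12*x*y^2 - 20*x - 2*y
(∇×G)₃ = ∂G₂/∂x − ∂G₁/∂y = -6*x - 3*y - 4*z + 2
∇×G = (-12*x^2*y + 6*x, 12*x*y^2 - 20*x - 2*y, -6*x - 3*y - 4*z + 2)
At (-3, 2, 3): (-234, -88, 2).

(-234, -88, 2)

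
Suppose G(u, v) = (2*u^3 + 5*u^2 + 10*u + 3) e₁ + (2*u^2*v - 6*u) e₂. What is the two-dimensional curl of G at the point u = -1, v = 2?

-14

∂G₂/∂u = 4*u*v - 6
∂G₁/∂v = 0
Scalar curl = 4*u*v - 6
At (-1, 2): -14.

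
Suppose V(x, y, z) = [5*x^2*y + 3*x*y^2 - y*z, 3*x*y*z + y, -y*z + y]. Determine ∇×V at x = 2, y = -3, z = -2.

(21, 3, 32)

(∇×V)₁ = ∂V₃/∂y − ∂V₂/∂z = -3*x*y - z + 1
(∇×V)₂ = ∂V₁/∂z − ∂V₃/∂x = -y
(∇×V)₃ = ∂V₂/∂x − ∂V₁/∂y = -5*x^2 - 6*x*y + 3*y*z + z
∇×V = (-3*x*y - z + 1, -y, -5*x^2 - 6*x*y + 3*y*z + z)
At (2, -3, -2): (21, 3, 32).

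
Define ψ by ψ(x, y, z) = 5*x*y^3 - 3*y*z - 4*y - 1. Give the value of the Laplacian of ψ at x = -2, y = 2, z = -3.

-120

∂²ψ/∂x² = 0
∂²ψ/∂y² = 30*x*y
∂²ψ/∂z² = 0
∇²ψ = 30*x*y
At (-2, 2, -3): -120.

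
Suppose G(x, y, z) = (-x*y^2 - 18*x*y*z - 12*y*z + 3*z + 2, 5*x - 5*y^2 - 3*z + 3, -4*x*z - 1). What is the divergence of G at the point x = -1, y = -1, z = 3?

∂G₁/∂x = -y^2 - 18*y*z
∂G₂/∂y = -10*y
∂G₃/∂z = -4*x
∇·G = -4*x - y^2 - 18*y*z - 10*y
At (-1, -1, 3): 67.

67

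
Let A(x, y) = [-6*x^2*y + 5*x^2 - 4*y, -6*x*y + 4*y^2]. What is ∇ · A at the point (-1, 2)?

36

∂A₁/∂x = -12*x*y + 10*x
∂A₂/∂y = -6*x + 8*y
∇·A = -12*x*y + 4*x + 8*y
At (-1, 2): 36.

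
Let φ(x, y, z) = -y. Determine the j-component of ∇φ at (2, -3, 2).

-1

(∇φ)_2 = ∂φ/∂y = -1
At (2, -3, 2): -1.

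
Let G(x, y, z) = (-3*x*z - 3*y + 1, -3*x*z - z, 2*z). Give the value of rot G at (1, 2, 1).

(4, -3, 0)

(∇×G)₁ = ∂G₃/∂y − ∂G₂/∂z = 3*x + 1
(∇×G)₂ = ∂G₁/∂z − ∂G₃/∂x = -3*x
(∇×G)₃ = ∂G₂/∂x − ∂G₁/∂y = -3*z + 3
∇×G = (3*x + 1, -3*x, -3*z + 3)
At (1, 2, 1): (4, -3, 0).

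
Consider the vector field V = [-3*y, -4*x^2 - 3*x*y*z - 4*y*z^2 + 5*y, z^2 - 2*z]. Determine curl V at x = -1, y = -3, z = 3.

(-63, 0, 38)

(∇×V)₁ = ∂V₃/∂y − ∂V₂/∂z = 3*x*y + 8*y*z
(∇×V)₂ = ∂V₁/∂z − ∂V₃/∂x = 0
(∇×V)₃ = ∂V₂/∂x − ∂V₁/∂y = -8*x - 3*y*z + 3
∇×V = (3*x*y + 8*y*z, 0, -8*x - 3*y*z + 3)
At (-1, -3, 3): (-63, 0, 38).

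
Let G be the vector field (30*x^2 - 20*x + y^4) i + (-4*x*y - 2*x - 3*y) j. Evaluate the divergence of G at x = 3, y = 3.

145

∂G₁/∂x = 60*x - 20
∂G₂/∂y = -4*x - 3
∇·G = 56*x - 23
At (3, 3): 145.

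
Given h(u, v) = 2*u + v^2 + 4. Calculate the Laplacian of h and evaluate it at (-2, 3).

∂²h/∂u² = 0
∂²h/∂v² = 2
∇²h = 2
At (-2, 3): 2.

2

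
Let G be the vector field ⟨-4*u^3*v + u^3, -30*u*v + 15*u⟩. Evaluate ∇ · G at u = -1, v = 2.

∂G₁/∂u = -12*u^2*v + 3*u^2
∂G₂/∂v = -30*u
∇·G = -12*u^2*v + 3*u^2 - 30*u
At (-1, 2): 9.

9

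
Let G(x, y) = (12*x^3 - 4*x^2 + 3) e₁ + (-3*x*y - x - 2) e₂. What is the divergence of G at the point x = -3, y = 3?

∂G₁/∂x = 36*x^2 - 8*x
∂G₂/∂y = -3*x
∇·G = 36*x^2 - 11*x
At (-3, 3): 357.

357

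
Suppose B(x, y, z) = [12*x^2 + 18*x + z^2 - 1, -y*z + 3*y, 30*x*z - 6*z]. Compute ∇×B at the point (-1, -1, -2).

(-1, 56, 0)

(∇×B)₁ = ∂B₃/∂y − ∂B₂/∂z = y
(∇×B)₂ = ∂B₁/∂z − ∂B₃/∂x = -28*z
(∇×B)₃ = ∂B₂/∂x − ∂B₁/∂y = 0
∇×B = (y, -28*z, 0)
At (-1, -1, -2): (-1, 56, 0).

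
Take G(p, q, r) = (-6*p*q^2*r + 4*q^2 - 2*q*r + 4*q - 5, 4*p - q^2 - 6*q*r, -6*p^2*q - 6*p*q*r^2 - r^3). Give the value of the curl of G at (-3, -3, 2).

(0, 204, 244)

(∇×G)₁ = ∂G₃/∂q − ∂G₂/∂r = -6*p^2 - 6*p*r^2 + 6*q
(∇×G)₂ = ∂G₁/∂r − ∂G₃/∂p = -6*p*q^2 + 12*p*q + 6*q*r^2 - 2*q
(∇×G)₃ = ∂G₂/∂p − ∂G₁/∂q = 12*p*q*r - 8*q + 2*r
∇×G = (-6*p^2 - 6*p*r^2 + 6*q, -6*p*q^2 + 12*p*q + 6*q*r^2 - 2*q, 12*p*q*r - 8*q + 2*r)
At (-3, -3, 2): (0, 204, 244).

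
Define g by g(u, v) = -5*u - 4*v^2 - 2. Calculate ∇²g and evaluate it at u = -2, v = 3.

-8

∂²g/∂u² = 0
∂²g/∂v² = -8
∇²g = -8
At (-2, 3): -8.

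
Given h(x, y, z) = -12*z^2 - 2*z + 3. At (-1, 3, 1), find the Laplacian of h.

∂²h/∂x² = 0
∂²h/∂y² = 0
∂²h/∂z² = -24
∇²h = -24
At (-1, 3, 1): -24.

-24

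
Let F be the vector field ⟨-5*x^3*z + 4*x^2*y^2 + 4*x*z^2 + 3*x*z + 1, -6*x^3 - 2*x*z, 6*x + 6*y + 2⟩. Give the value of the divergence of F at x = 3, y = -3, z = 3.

∂F₁/∂x = -15*x^2*z + 8*x*y^2 + 4*z^2 + 3*z
∂F₂/∂y = 0
∂F₃/∂z = 0
∇·F = -15*x^2*z + 8*x*y^2 + 4*z^2 + 3*z
At (3, -3, 3): -144.

-144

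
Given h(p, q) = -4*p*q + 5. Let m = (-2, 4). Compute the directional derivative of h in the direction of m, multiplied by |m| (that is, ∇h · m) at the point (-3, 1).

∂h/∂p = -4*q
∂h/∂q = -4*p
∇h at (-3, 1) = (-4, 12)
∇h · m = (-4)(-2) + (12)(4) = 56

56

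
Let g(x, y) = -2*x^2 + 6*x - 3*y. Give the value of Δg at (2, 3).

-4

∂²g/∂x² = -4
∂²g/∂y² = 0
∇²g = -4
At (2, 3): -4.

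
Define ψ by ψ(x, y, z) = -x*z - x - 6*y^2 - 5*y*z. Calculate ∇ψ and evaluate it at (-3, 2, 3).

∂ψ/∂x = -z - 1
∂ψ/∂y = -12*y - 5*z
∂ψ/∂z = -x - 5*y
∇ψ = (-z - 1, -12*y - 5*z, -x - 5*y)
At (-3, 2, 3): (-4, -39, -7).

(-4, -39, -7)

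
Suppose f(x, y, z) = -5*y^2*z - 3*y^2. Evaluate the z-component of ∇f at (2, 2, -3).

(∇f)_3 = ∂f/∂z = -5*y^2
At (2, 2, -3): -20.

-20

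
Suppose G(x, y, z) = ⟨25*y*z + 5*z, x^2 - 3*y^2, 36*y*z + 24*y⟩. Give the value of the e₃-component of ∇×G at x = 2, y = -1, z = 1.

(∇×G)_3 = ∂G₂/∂x − ∂G₁/∂y
= 2*x − (25*z)
= 2*x - 25*z
At (2, -1, 1): -21.

-21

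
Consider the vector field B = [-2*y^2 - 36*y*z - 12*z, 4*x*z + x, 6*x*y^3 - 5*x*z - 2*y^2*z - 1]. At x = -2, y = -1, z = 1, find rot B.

(∇×B)₁ = ∂B₃/∂y − ∂B₂/∂z = 18*x*y^2 - 4*x - 4*y*z
(∇×B)₂ = ∂B₁/∂z − ∂B₃/∂x = -6*y^3 - 36*y + 5*z - 12
(∇×B)₃ = ∂B₂/∂x − ∂B₁/∂y = 4*y + 40*z + 1
∇×B = (18*x*y^2 - 4*x - 4*y*z, -6*y^3 - 36*y + 5*z - 12, 4*y + 40*z + 1)
At (-2, -1, 1): (-24, 35, 37).

(-24, 35, 37)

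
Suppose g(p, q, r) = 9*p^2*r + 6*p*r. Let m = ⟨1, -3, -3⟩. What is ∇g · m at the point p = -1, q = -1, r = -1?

∂g/∂p = 18*p*r + 6*r
∂g/∂q = 0
∂g/∂r = 9*p^2 + 6*p
∇g at (-1, -1, -1) = (12, 0, 3)
∇g · m = (12)(1) + (0)(-3) + (3)(-3) = 3

3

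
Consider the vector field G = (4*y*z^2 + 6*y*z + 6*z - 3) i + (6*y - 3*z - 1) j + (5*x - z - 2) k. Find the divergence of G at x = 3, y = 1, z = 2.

5

∂G₁/∂x = 0
∂G₂/∂y = 6
∂G₃/∂z = -1
∇·G = 5
At (3, 1, 2): 5.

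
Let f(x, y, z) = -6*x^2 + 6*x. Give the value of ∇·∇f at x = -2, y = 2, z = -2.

∂²f/∂x² = -12
∂²f/∂y² = 0
∂²f/∂z² = 0
∇²f = -12
At (-2, 2, -2): -12.

-12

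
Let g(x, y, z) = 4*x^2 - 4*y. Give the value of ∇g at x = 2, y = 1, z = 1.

(16, -4, 0)

∂g/∂x = 8*x
∂g/∂y = -4
∂g/∂z = 0
∇g = (8*x, -4, 0)
At (2, 1, 1): (16, -4, 0).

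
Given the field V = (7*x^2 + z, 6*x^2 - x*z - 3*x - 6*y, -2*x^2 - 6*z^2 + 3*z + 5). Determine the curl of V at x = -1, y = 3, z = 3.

(∇×V)₁ = ∂V₃/∂y − ∂V₂/∂z = x
(∇×V)₂ = ∂V₁/∂z − ∂V₃/∂x = 4*x + 1
(∇×V)₃ = ∂V₂/∂x − ∂V₁/∂y = 12*x - z - 3
∇×V = (x, 4*x + 1, 12*x - z - 3)
At (-1, 3, 3): (-1, -3, -18).

(-1, -3, -18)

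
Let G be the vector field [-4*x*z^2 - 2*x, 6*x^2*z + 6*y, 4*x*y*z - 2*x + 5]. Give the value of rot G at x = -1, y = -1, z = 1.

(∇×G)₁ = ∂G₃/∂y − ∂G₂/∂z = -6*x^2 + 4*x*z
(∇×G)₂ = ∂G₁/∂z − ∂G₃/∂x = -8*x*z - 4*y*z + 2
(∇×G)₃ = ∂G₂/∂x − ∂G₁/∂y = 12*x*z
∇×G = (-6*x^2 + 4*x*z, -8*x*z - 4*y*z + 2, 12*x*z)
At (-1, -1, 1): (-10, 14, -12).

(-10, 14, -12)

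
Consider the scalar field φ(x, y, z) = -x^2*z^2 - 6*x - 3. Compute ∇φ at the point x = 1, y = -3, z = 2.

(-14, 0, -4)

∂φ/∂x = -2*x*z^2 - 6
∂φ/∂y = 0
∂φ/∂z = -2*x^2*z
∇φ = (-2*x*z^2 - 6, 0, -2*x^2*z)
At (1, -3, 2): (-14, 0, -4).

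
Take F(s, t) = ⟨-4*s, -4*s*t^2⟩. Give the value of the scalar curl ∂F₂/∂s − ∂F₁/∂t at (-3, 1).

∂F₂/∂s = -4*t^2
∂F₁/∂t = 0
Scalar curl = -4*t^2
At (-3, 1): -4.

-4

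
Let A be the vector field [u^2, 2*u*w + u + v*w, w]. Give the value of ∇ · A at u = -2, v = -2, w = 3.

0

∂A₁/∂u = 2*u
∂A₂/∂v = w
∂A₃/∂w = 1
∇·A = 2*u + w + 1
At (-2, -2, 3): 0.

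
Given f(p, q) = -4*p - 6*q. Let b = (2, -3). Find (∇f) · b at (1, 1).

∂f/∂p = -4
∂f/∂q = -6
∇f at (1, 1) = (-4, -6)
∇f · b = (-4)(2) + (-6)(-3) = 10

10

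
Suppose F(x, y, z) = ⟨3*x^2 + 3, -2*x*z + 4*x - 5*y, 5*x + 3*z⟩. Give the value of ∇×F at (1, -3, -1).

(∇×F)₁ = ∂F₃/∂y − ∂F₂/∂z = 2*x
(∇×F)₂ = ∂F₁/∂z − ∂F₃/∂x = -5
(∇×F)₃ = ∂F₂/∂x − ∂F₁/∂y = -2*z + 4
∇×F = (2*x, -5, -2*z + 4)
At (1, -3, -1): (2, -5, 6).

(2, -5, 6)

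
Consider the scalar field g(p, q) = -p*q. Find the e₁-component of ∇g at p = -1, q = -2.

2

(∇g)_1 = ∂g/∂p = -q
At (-1, -2): 2.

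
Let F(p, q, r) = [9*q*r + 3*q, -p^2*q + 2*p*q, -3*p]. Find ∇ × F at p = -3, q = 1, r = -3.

(0, 12, 32)

(∇×F)₁ = ∂F₃/∂q − ∂F₂/∂r = 0
(∇×F)₂ = ∂F₁/∂r − ∂F₃/∂p = 9*q + 3
(∇×F)₃ = ∂F₂/∂p − ∂F₁/∂q = -2*p*q + 2*q - 9*r - 3
∇×F = (0, 9*q + 3, -2*p*q + 2*q - 9*r - 3)
At (-3, 1, -3): (0, 12, 32).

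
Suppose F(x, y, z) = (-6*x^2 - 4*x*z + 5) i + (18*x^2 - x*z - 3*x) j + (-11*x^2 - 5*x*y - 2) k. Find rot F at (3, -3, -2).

(-12, 39, 107)

(∇×F)₁ = ∂F₃/∂y − ∂F₂/∂z = -4*x
(∇×F)₂ = ∂F₁/∂z − ∂F₃/∂x = 18*x + 5*y
(∇×F)₃ = ∂F₂/∂x − ∂F₁/∂y = 36*x - z - 3
∇×F = (-4*x, 18*x + 5*y, 36*x - z - 3)
At (3, -3, -2): (-12, 39, 107).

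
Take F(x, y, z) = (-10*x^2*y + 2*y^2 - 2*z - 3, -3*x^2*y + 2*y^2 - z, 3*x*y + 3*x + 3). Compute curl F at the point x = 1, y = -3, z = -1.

(∇×F)₁ = ∂F₃/∂y − ∂F₂/∂z = 3*x + 1
(∇×F)₂ = ∂F₁/∂z − ∂F₃/∂x = -3*y - 5
(∇×F)₃ = ∂F₂/∂x − ∂F₁/∂y = 10*x^2 - 6*x*y - 4*y
∇×F = (3*x + 1, -3*y - 5, 10*x^2 - 6*x*y - 4*y)
At (1, -3, -1): (4, 4, 40).

(4, 4, 40)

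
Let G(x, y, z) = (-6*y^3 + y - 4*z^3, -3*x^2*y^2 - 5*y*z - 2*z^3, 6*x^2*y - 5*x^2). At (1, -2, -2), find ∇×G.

(20, -14, 47)

(∇×G)₁ = ∂G₃/∂y − ∂G₂/∂z = 6*x^2 + 5*y + 6*z^2
(∇×G)₂ = ∂G₁/∂z − ∂G₃/∂x = -12*x*y + 10*x - 12*z^2
(∇×G)₃ = ∂G₂/∂x − ∂G₁/∂y = -6*x*y^2 + 18*y^2 - 1
∇×G = (6*x^2 + 5*y + 6*z^2, -12*x*y + 10*x - 12*z^2, -6*x*y^2 + 18*y^2 - 1)
At (1, -2, -2): (20, -14, 47).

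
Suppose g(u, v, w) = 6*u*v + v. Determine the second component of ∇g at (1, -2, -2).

7

(∇g)_2 = ∂g/∂v = 6*u + 1
At (1, -2, -2): 7.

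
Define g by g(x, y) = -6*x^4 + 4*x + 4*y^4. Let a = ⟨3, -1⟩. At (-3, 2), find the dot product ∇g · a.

∂g/∂x = -24*x^3 + 4
∂g/∂y = 16*y^3
∇g at (-3, 2) = (652, 128)
∇g · a = (652)(3) + (128)(-1) = 1828

1828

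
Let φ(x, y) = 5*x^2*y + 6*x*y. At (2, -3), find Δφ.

-30

∂²φ/∂x² = 10*y
∂²φ/∂y² = 0
∇²φ = 10*y
At (2, -3): -30.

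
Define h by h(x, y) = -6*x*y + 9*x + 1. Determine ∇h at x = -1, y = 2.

(-3, 6)

∂h/∂x = -6*y + 9
∂h/∂y = -6*x
∇h = (-6*y + 9, -6*x)
At (-1, 2): (-3, 6).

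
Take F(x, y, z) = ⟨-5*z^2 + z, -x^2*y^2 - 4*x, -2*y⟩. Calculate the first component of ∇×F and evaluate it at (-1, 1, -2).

(∇×F)_1 = ∂F₃/∂y − ∂F₂/∂z
= -2 − (0)
= -2
At (-1, 1, -2): -2.

-2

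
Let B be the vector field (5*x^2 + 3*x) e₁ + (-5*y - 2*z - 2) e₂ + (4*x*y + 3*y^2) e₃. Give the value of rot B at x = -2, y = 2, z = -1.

(6, -8, 0)

(∇×B)₁ = ∂B₃/∂y − ∂B₂/∂z = 4*x + 6*y + 2
(∇×B)₂ = ∂B₁/∂z − ∂B₃/∂x = -4*y
(∇×B)₃ = ∂B₂/∂x − ∂B₁/∂y = 0
∇×B = (4*x + 6*y + 2, -4*y, 0)
At (-2, 2, -1): (6, -8, 0).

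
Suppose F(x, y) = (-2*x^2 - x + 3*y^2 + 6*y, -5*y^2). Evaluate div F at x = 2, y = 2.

∂F₁/∂x = -4*x - 1
∂F₂/∂y = -10*y
∇·F = -4*x - 10*y - 1
At (2, 2): -29.

-29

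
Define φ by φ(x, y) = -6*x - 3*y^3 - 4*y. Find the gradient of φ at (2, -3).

(-6, -85)

∂φ/∂x = -6
∂φ/∂y = -9*y^2 - 4
∇φ = (-6, -9*y^2 - 4)
At (2, -3): (-6, -85).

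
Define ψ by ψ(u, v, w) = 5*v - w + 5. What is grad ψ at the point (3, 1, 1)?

(0, 5, -1)

∂ψ/∂u = 0
∂ψ/∂v = 5
∂ψ/∂w = -1
∇ψ = (0, 5, -1)
At (3, 1, 1): (0, 5, -1).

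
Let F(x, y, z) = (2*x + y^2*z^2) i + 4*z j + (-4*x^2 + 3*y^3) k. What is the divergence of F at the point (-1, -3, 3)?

2

∂F₁/∂x = 2
∂F₂/∂y = 0
∂F₃/∂z = 0
∇·F = 2
At (-1, -3, 3): 2.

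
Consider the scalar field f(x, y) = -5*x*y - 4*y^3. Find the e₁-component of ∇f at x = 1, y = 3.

(∇f)_1 = ∂f/∂x = -5*y
At (1, 3): -15.

-15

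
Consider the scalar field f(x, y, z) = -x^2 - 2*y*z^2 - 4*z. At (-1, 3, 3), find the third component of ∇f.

-40

(∇f)_3 = ∂f/∂z = -4*y*z - 4
At (-1, 3, 3): -40.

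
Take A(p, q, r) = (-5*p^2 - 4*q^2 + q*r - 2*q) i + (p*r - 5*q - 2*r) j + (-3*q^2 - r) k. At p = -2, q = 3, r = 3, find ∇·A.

∂A₁/∂p = -10*p
∂A₂/∂q = -5
∂A₃/∂r = -1
∇·A = -10*p - 6
At (-2, 3, 3): 14.

14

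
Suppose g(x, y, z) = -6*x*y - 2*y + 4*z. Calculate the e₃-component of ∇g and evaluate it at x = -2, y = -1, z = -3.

(∇g)_3 = ∂g/∂z = 4
At (-2, -1, -3): 4.

4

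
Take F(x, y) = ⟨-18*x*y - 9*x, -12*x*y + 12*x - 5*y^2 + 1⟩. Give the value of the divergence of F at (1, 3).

∂F₁/∂x = -18*y - 9
∂F₂/∂y = -12*x - 10*y
∇·F = -12*x - 28*y - 9
At (1, 3): -105.

-105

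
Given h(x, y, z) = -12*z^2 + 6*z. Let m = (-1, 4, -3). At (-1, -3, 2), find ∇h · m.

126

∂h/∂x = 0
∂h/∂y = 0
∂h/∂z = -24*z + 6
∇h at (-1, -3, 2) = (0, 0, -42)
∇h · m = (0)(-1) + (0)(4) + (-42)(-3) = 126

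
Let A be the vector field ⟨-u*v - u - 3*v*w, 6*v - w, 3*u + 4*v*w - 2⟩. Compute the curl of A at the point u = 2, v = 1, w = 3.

(∇×A)₁ = ∂A₃/∂v − ∂A₂/∂w = 4*w + 1
(∇×A)₂ = ∂A₁/∂w − ∂A₃/∂u = -3*v - 3
(∇×A)₃ = ∂A₂/∂u − ∂A₁/∂v = u + 3*w
∇×A = (4*w + 1, -3*v - 3, u + 3*w)
At (2, 1, 3): (13, -6, 11).

(13, -6, 11)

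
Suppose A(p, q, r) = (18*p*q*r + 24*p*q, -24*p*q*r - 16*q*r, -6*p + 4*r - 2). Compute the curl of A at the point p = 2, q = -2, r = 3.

(∇×A)₁ = ∂A₃/∂q − ∂A₂/∂r = 24*p*q + 16*q
(∇×A)₂ = ∂A₁/∂r − ∂A₃/∂p = 18*p*q + 6
(∇×A)₃ = ∂A₂/∂p − ∂A₁/∂q = -18*p*r - 24*p - 24*q*r
∇×A = (24*p*q + 16*q, 18*p*q + 6, -18*p*r - 24*p - 24*q*r)
At (2, -2, 3): (-128, -66, -12).

(-128, -66, -12)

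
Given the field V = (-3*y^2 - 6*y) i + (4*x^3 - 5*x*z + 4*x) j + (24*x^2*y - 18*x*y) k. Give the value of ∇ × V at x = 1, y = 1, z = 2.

(11, -30, 18)

(∇×V)₁ = ∂V₃/∂y − ∂V₂/∂z = 24*x^2 - 13*x
(∇×V)₂ = ∂V₁/∂z − ∂V₃/∂x = -48*x*y + 18*y
(∇×V)₃ = ∂V₂/∂x − ∂V₁/∂y = 12*x^2 + 6*y - 5*z + 10
∇×V = (24*x^2 - 13*x, -48*x*y + 18*y, 12*x^2 + 6*y - 5*z + 10)
At (1, 1, 2): (11, -30, 18).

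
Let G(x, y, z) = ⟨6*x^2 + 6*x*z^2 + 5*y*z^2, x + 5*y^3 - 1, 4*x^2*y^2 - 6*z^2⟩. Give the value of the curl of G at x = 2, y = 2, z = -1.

(∇×G)₁ = ∂G₃/∂y − ∂G₂/∂z = 8*x^2*y
(∇×G)₂ = ∂G₁/∂z − ∂G₃/∂x = -8*x*y^2 + 12*x*z + 10*y*z
(∇×G)₃ = ∂G₂/∂x − ∂G₁/∂y = -5*z^2 + 1
∇×G = (8*x^2*y, -8*x*y^2 + 12*x*z + 10*y*z, -5*z^2 + 1)
At (2, 2, -1): (64, -108, -4).

(64, -108, -4)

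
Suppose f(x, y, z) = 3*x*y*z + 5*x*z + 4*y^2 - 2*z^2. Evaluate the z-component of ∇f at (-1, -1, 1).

-6

(∇f)_3 = ∂f/∂z = 3*x*y + 5*x - 4*z
At (-1, -1, 1): -6.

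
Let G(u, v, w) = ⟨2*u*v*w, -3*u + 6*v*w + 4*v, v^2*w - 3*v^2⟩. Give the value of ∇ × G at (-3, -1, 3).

(6, 6, 15)

(∇×G)₁ = ∂G₃/∂v − ∂G₂/∂w = 2*v*w - 12*v
(∇×G)₂ = ∂G₁/∂w − ∂G₃/∂u = 2*u*v
(∇×G)₃ = ∂G₂/∂u − ∂G₁/∂v = -2*u*w - 3
∇×G = (2*v*w - 12*v, 2*u*v, -2*u*w - 3)
At (-3, -1, 3): (6, 6, 15).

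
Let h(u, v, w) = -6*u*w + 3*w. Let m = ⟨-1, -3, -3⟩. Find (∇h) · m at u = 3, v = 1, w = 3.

∂h/∂u = -6*w
∂h/∂v = 0
∂h/∂w = -6*u + 3
∇h at (3, 1, 3) = (-18, 0, -15)
∇h · m = (-18)(-1) + (0)(-3) + (-15)(-3) = 63

63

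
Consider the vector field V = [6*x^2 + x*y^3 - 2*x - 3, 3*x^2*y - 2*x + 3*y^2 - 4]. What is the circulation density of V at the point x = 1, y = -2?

-26

∂V₂/∂x = 6*x*y - 2
∂V₁/∂y = 3*x*y^2
Scalar curl = -3*x*y^2 + 6*x*y - 2
At (1, -2): -26.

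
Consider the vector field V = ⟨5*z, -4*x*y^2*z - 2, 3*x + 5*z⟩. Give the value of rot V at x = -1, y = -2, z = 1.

(∇×V)₁ = ∂V₃/∂y − ∂V₂/∂z = 4*x*y^2
(∇×V)₂ = ∂V₁/∂z − ∂V₃/∂x = 2
(∇×V)₃ = ∂V₂/∂x − ∂V₁/∂y = -4*y^2*z
∇×V = (4*x*y^2, 2, -4*y^2*z)
At (-1, -2, 1): (-16, 2, -16).

(-16, 2, -16)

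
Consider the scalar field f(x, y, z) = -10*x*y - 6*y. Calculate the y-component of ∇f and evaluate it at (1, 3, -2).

-16

(∇f)_2 = ∂f/∂y = -10*x - 6
At (1, 3, -2): -16.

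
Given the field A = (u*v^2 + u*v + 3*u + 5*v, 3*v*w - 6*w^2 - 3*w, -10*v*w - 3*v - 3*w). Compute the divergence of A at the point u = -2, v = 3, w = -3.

-27

∂A₁/∂u = v^2 + v + 3
∂A₂/∂v = 3*w
∂A₃/∂w = -10*v - 3
∇·A = v^2 - 9*v + 3*w
At (-2, 3, -3): -27.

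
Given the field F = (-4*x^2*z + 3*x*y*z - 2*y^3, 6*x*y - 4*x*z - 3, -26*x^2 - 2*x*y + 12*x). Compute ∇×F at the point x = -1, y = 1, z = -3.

(-2, -69, 15)

(∇×F)₁ = ∂F₃/∂y − ∂F₂/∂z = 2*x
(∇×F)₂ = ∂F₁/∂z − ∂F₃/∂x = -4*x^2 + 3*x*y + 52*x + 2*y - 12
(∇×F)₃ = ∂F₂/∂x − ∂F₁/∂y = -3*x*z + 6*y^2 + 6*y - 4*z
∇×F = (2*x, -4*x^2 + 3*x*y + 52*x + 2*y - 12, -3*x*z + 6*y^2 + 6*y - 4*z)
At (-1, 1, -3): (-2, -69, 15).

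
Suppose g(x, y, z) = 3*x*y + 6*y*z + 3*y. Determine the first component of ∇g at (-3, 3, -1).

9

(∇g)_1 = ∂g/∂x = 3*y
At (-3, 3, -1): 9.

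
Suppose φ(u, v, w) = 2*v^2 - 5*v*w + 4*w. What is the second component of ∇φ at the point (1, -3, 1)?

(∇φ)_2 = ∂φ/∂v = 4*v - 5*w
At (1, -3, 1): -17.

-17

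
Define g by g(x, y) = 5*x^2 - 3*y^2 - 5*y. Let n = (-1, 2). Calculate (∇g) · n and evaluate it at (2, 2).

-54

∂g/∂x = 10*x
∂g/∂y = -6*y - 5
∇g at (2, 2) = (20, -17)
∇g · n = (20)(-1) + (-17)(2) = -54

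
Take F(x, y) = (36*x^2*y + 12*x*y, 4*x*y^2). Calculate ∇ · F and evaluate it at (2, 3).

516

∂F₁/∂x = 72*x*y + 12*y
∂F₂/∂y = 8*x*y
∇·F = 80*x*y + 12*y
At (2, 3): 516.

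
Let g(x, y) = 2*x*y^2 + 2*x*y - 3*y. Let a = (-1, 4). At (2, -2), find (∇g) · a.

∂g/∂x = 2*y^2 + 2*y
∂g/∂y = 4*x*y + 2*x - 3
∇g at (2, -2) = (4, -15)
∇g · a = (4)(-1) + (-15)(4) = -64

-64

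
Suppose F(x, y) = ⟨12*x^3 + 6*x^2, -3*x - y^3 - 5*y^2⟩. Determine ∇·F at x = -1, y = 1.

∂F₁/∂x = 36*x^2 + 12*x
∂F₂/∂y = -3*y^2 - 10*y
∇·F = 36*x^2 + 12*x - 3*y^2 - 10*y
At (-1, 1): 11.

11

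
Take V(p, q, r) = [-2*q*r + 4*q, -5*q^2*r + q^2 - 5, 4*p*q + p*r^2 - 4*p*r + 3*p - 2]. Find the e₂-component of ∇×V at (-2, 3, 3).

(∇×V)_2 = ∂V₁/∂r − ∂V₃/∂p
= -2*q − (4*q + r^2 - 4*r + 3)
= -6*q - r^2 + 4*r - 3
At (-2, 3, 3): -18.

-18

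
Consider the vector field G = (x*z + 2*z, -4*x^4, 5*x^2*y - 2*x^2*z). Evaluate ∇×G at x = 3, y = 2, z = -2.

(45, -79, -432)

(∇×G)₁ = ∂G₃/∂y − ∂G₂/∂z = 5*x^2
(∇×G)₂ = ∂G₁/∂z − ∂G₃/∂x = -10*x*y + 4*x*z + x + 2
(∇×G)₃ = ∂G₂/∂x − ∂G₁/∂y = -16*x^3
∇×G = (5*x^2, -10*x*y + 4*x*z + x + 2, -16*x^3)
At (3, 2, -2): (45, -79, -432).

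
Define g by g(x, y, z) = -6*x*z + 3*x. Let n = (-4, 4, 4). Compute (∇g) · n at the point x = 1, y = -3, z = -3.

∂g/∂x = -6*z + 3
∂g/∂y = 0
∂g/∂z = -6*x
∇g at (1, -3, -3) = (21, 0, -6)
∇g · n = (21)(-4) + (0)(4) + (-6)(4) = -108

-108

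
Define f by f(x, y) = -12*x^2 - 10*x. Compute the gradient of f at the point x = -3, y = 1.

(62, 0)

∂f/∂x = -24*x - 10
∂f/∂y = 0
∇f = (-24*x - 10, 0)
At (-3, 1): (62, 0).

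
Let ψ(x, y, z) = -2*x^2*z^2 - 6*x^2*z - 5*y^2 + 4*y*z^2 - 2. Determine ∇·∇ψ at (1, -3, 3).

∂²ψ/∂x² = -4*z*(z + 3)
∂²ψ/∂y² = -10
∂²ψ/∂z² = 4*(-x^2 + 2*y)
∇²ψ = -4*x^2 + 8*y - 4*z^2 - 12*z - 10
At (1, -3, 3): -110.

-110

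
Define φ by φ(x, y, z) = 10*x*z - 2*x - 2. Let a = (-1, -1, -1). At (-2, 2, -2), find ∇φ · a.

42

∂φ/∂x = 10*z - 2
∂φ/∂y = 0
∂φ/∂z = 10*x
∇φ at (-2, 2, -2) = (-22, 0, -20)
∇φ · a = (-22)(-1) + (0)(-1) + (-20)(-1) = 42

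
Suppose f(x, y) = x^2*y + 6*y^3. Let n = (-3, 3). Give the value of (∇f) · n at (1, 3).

471

∂f/∂x = 2*x*y
∂f/∂y = x^2 + 18*y^2
∇f at (1, 3) = (6, 163)
∇f · n = (6)(-3) + (163)(3) = 471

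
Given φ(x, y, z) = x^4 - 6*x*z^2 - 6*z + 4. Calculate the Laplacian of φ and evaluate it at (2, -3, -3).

∂²φ/∂x² = 12*x^2
∂²φ/∂y² = 0
∂²φ/∂z² = -12*x
∇²φ = 12*x^2 - 12*x
At (2, -3, -3): 24.

24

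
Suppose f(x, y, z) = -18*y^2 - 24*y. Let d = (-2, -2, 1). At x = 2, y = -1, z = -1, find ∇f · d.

-24

∂f/∂x = 0
∂f/∂y = -36*y - 24
∂f/∂z = 0
∇f at (2, -1, -1) = (0, 12, 0)
∇f · d = (0)(-2) + (12)(-2) + (0)(1) = -24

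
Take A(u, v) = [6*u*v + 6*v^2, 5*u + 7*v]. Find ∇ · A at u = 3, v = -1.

1

∂A₁/∂u = 6*v
∂A₂/∂v = 7
∇·A = 6*v + 7
At (3, -1): 1.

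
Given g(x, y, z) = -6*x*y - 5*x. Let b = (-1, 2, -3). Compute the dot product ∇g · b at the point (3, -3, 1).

∂g/∂x = -6*y - 5
∂g/∂y = -6*x
∂g/∂z = 0
∇g at (3, -3, 1) = (13, -18, 0)
∇g · b = (13)(-1) + (-18)(2) + (0)(-3) = -49

-49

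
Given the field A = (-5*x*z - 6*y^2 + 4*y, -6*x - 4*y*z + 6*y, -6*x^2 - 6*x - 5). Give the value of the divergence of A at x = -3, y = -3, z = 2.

-12

∂A₁/∂x = -5*z
∂A₂/∂y = -4*z + 6
∂A₃/∂z = 0
∇·A = -9*z + 6
At (-3, -3, 2): -12.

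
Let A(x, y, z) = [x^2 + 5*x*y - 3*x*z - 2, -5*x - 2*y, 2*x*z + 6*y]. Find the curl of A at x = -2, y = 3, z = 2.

(∇×A)₁ = ∂A₃/∂y − ∂A₂/∂z = 6
(∇×A)₂ = ∂A₁/∂z − ∂A₃/∂x = -3*x - 2*z
(∇×A)₃ = ∂A₂/∂x − ∂A₁/∂y = -5*x - 5
∇×A = (6, -3*x - 2*z, -5*x - 5)
At (-2, 3, 2): (6, 2, 5).

(6, 2, 5)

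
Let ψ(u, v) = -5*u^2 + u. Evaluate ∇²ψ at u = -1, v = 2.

∂²ψ/∂u² = -10
∂²ψ/∂v² = 0
∇²ψ = -10
At (-1, 2): -10.

-10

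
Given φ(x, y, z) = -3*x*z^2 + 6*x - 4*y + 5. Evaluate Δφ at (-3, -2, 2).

18

∂²φ/∂x² = 0
∂²φ/∂y² = 0
∂²φ/∂z² = -6*x
∇²φ = -6*x
At (-3, -2, 2): 18.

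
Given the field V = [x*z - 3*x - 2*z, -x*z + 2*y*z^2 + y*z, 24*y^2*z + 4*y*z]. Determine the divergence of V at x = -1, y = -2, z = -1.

85

∂V₁/∂x = z - 3
∂V₂/∂y = 2*z^2 + z
∂V₃/∂z = 24*y^2 + 4*y
∇·V = 24*y^2 + 4*y + 2*z^2 + 2*z - 3
At (-1, -2, -1): 85.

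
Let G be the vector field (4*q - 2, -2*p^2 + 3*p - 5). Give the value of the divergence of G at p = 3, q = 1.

0

∂G₁/∂p = 0
∂G₂/∂q = 0
∇·G = 0
At (3, 1): 0.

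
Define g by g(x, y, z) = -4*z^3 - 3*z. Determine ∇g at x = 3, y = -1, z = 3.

∂g/∂x = 0
∂g/∂y = 0
∂g/∂z = -12*z^2 - 3
∇g = (0, 0, -12*z^2 - 3)
At (3, -1, 3): (0, 0, -111).

(0, 0, -111)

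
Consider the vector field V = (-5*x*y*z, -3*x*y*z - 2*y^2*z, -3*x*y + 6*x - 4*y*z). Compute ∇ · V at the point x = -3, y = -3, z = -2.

-60

∂V₁/∂x = -5*y*z
∂V₂/∂y = -3*x*z - 4*y*z
∂V₃/∂z = -4*y
∇·V = -3*x*z - 9*y*z - 4*y
At (-3, -3, -2): -60.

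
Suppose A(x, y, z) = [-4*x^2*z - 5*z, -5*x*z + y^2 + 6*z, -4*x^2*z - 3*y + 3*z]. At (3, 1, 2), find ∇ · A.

∂A₁/∂x = -8*x*z
∂A₂/∂y = 2*y
∂A₃/∂z = -4*x^2 + 3
∇·A = -4*x^2 - 8*x*z + 2*y + 3
At (3, 1, 2): -79.

-79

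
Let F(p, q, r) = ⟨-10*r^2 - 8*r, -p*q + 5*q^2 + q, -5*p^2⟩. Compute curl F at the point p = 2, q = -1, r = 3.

(∇×F)₁ = ∂F₃/∂q − ∂F₂/∂r = 0
(∇×F)₂ = ∂F₁/∂r − ∂F₃/∂p = 10*p - 20*r - 8
(∇×F)₃ = ∂F₂/∂p − ∂F₁/∂q = -q
∇×F = (0, 10*p - 20*r - 8, -q)
At (2, -1, 3): (0, -48, 1).

(0, -48, 1)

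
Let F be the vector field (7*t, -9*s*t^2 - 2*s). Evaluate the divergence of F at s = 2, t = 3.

-108

∂F₁/∂s = 0
∂F₂/∂t = -18*s*t
∇·F = -18*s*t
At (2, 3): -108.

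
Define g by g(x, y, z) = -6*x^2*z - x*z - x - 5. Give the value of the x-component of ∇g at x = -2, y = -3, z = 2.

45

(∇g)_1 = ∂g/∂x = -12*x*z - z - 1
At (-2, -3, 2): 45.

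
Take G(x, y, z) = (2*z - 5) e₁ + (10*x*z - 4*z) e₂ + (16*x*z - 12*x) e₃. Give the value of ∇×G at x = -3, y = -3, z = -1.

(34, 30, -10)

(∇×G)₁ = ∂G₃/∂y − ∂G₂/∂z = -10*x + 4
(∇×G)₂ = ∂G₁/∂z − ∂G₃/∂x = -16*z + 14
(∇×G)₃ = ∂G₂/∂x − ∂G₁/∂y = 10*z
∇×G = (-10*x + 4, -16*z + 14, 10*z)
At (-3, -3, -1): (34, 30, -10).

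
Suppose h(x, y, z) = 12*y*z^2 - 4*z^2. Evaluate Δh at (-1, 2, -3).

40

∂²h/∂x² = 0
∂²h/∂y² = 0
∂²h/∂z² = 8*(3*y - 1)
∇²h = 24*y - 8
At (-1, 2, -3): 40.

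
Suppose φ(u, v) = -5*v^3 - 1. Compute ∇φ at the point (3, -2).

∂φ/∂u = 0
∂φ/∂v = -15*v^2
∇φ = (0, -15*v^2)
At (3, -2): (0, -60).

(0, -60)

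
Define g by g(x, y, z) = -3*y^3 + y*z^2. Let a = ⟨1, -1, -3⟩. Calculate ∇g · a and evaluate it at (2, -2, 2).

56

∂g/∂x = 0
∂g/∂y = -9*y^2 + z^2
∂g/∂z = 2*y*z
∇g at (2, -2, 2) = (0, -32, -8)
∇g · a = (0)(1) + (-32)(-1) + (-8)(-3) = 56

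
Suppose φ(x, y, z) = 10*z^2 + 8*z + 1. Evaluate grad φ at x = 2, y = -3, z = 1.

∂φ/∂x = 0
∂φ/∂y = 0
∂φ/∂z = 20*z + 8
∇φ = (0, 0, 20*z + 8)
At (2, -3, 1): (0, 0, 28).

(0, 0, 28)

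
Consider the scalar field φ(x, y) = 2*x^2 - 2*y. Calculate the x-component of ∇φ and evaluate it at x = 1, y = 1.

(∇φ)_1 = ∂φ/∂x = 4*x
At (1, 1): 4.

4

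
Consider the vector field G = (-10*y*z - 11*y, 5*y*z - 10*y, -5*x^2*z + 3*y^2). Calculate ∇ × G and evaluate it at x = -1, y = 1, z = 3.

(∇×G)₁ = ∂G₃/∂y − ∂G₂/∂z = y
(∇×G)₂ = ∂G₁/∂z − ∂G₃/∂x = 10*x*z - 10*y
(∇×G)₃ = ∂G₂/∂x − ∂G₁/∂y = 10*z + 11
∇×G = (y, 10*x*z - 10*y, 10*z + 11)
At (-1, 1, 3): (1, -40, 41).

(1, -40, 41)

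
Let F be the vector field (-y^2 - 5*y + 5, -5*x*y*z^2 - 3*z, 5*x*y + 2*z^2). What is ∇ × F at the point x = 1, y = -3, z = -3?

(98, 15, 134)

(∇×F)₁ = ∂F₃/∂y − ∂F₂/∂z = 10*x*y*z + 5*x + 3
(∇×F)₂ = ∂F₁/∂z − ∂F₃/∂x = -5*y
(∇×F)₃ = ∂F₂/∂x − ∂F₁/∂y = -5*y*z^2 + 2*y + 5
∇×F = (10*x*y*z + 5*x + 3, -5*y, -5*y*z^2 + 2*y + 5)
At (1, -3, -3): (98, 15, 134).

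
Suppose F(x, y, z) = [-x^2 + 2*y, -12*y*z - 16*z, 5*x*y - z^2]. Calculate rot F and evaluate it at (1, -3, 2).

(∇×F)₁ = ∂F₃/∂y − ∂F₂/∂z = 5*x + 12*y + 16
(∇×F)₂ = ∂F₁/∂z − ∂F₃/∂x = -5*y
(∇×F)₃ = ∂F₂/∂x − ∂F₁/∂y = -2
∇×F = (5*x + 12*y + 16, -5*y, -2)
At (1, -3, 2): (-15, 15, -2).

(-15, 15, -2)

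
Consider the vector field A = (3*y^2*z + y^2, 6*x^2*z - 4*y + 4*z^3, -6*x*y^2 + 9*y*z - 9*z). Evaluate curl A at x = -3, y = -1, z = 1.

(-93, 9, -28)

(∇×A)₁ = ∂A₃/∂y − ∂A₂/∂z = -6*x^2 - 12*x*y - 12*z^2 + 9*z
(∇×A)₂ = ∂A₁/∂z − ∂A₃/∂x = 9*y^2
(∇×A)₃ = ∂A₂/∂x − ∂A₁/∂y = 12*x*z - 6*y*z - 2*y
∇×A = (-6*x^2 - 12*x*y - 12*z^2 + 9*z, 9*y^2, 12*x*z - 6*y*z - 2*y)
At (-3, -1, 1): (-93, 9, -28).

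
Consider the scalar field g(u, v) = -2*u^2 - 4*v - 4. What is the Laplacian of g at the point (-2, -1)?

-4

∂²g/∂u² = -4
∂²g/∂v² = 0
∇²g = -4
At (-2, -1): -4.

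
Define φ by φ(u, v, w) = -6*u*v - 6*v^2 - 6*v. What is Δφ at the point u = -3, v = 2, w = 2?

∂²φ/∂u² = 0
∂²φ/∂v² = -12
∂²φ/∂w² = 0
∇²φ = -12
At (-3, 2, 2): -12.

-12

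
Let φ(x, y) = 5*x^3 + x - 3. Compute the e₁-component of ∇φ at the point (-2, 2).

61

(∇φ)_1 = ∂φ/∂x = 15*x^2 + 1
At (-2, 2): 61.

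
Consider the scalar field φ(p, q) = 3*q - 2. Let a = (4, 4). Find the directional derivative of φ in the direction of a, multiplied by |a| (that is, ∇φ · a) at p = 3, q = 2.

12

∂φ/∂p = 0
∂φ/∂q = 3
∇φ at (3, 2) = (0, 3)
∇φ · a = (0)(4) + (3)(4) = 12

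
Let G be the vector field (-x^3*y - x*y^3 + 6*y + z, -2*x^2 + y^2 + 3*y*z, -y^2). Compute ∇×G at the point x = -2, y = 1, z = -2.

(∇×G)₁ = ∂G₃/∂y − ∂G₂/∂z = -5*y
(∇×G)₂ = ∂G₁/∂z − ∂G₃/∂x = 1
(∇×G)₃ = ∂G₂/∂x − ∂G₁/∂y = x^3 + 3*x*y^2 - 4*x - 6
∇×G = (-5*y, 1, x^3 + 3*x*y^2 - 4*x - 6)
At (-2, 1, -2): (-5, 1, -12).

(-5, 1, -12)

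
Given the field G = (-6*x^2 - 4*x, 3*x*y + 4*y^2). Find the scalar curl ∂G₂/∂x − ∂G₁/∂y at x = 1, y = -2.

∂G₂/∂x = 3*y
∂G₁/∂y = 0
Scalar curl = 3*y
At (1, -2): -6.

-6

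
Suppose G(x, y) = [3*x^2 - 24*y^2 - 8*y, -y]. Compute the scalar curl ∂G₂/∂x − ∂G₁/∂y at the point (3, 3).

∂G₂/∂x = 0
∂G₁/∂y = -48*y - 8
Scalar curl = 48*y + 8
At (3, 3): 152.

152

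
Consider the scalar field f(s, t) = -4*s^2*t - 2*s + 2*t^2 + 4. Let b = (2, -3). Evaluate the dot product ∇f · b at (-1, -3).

∂f/∂s = -8*s*t - 2
∂f/∂t = -4*s^2 + 4*t
∇f at (-1, -3) = (-26, -16)
∇f · b = (-26)(2) + (-16)(-3) = -4

-4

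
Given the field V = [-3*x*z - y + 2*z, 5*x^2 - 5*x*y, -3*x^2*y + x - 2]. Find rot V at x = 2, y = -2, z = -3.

(-12, -29, 31)

(∇×V)₁ = ∂V₃/∂y − ∂V₂/∂z = -3*x^2
(∇×V)₂ = ∂V₁/∂z − ∂V₃/∂x = 6*x*y - 3*x + 1
(∇×V)₃ = ∂V₂/∂x − ∂V₁/∂y = 10*x - 5*y + 1
∇×V = (-3*x^2, 6*x*y - 3*x + 1, 10*x - 5*y + 1)
At (2, -2, -3): (-12, -29, 31).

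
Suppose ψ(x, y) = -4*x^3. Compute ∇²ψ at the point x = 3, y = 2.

∂²ψ/∂x² = -24*x
∂²ψ/∂y² = 0
∇²ψ = -24*x
At (3, 2): -72.

-72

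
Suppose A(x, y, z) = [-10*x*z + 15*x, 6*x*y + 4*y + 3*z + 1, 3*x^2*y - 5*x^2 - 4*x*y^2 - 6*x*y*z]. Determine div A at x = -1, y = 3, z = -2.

∂A₁/∂x = -10*z + 15
∂A₂/∂y = 6*x + 4
∂A₃/∂z = -6*x*y
∇·A = -6*x*y + 6*x - 10*z + 19
At (-1, 3, -2): 51.

51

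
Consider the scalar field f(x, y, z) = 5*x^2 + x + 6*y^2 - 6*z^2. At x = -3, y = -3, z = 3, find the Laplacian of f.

∂²f/∂x² = 10
∂²f/∂y² = 12
∂²f/∂z² = -12
∇²f = 10
At (-3, -3, 3): 10.

10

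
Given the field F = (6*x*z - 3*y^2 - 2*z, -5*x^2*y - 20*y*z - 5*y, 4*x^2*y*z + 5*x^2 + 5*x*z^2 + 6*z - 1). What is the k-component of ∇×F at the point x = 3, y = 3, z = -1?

(∇×F)_3 = ∂F₂/∂x − ∂F₁/∂y
= -10*x*y − (-6*y)
= -10*x*y + 6*y
At (3, 3, -1): -72.

-72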